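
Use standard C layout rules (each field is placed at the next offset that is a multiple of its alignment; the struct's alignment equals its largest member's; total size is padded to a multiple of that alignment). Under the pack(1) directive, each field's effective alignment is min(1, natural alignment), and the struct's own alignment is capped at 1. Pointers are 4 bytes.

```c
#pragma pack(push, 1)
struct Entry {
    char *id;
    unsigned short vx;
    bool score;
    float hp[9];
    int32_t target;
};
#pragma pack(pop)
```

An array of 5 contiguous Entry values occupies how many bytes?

0..4  id  (4B, 1-aligned)
4..6  vx  (2B, 1-aligned)
6..7  score  (1B, 1-aligned)
7..43  hp  (36B, 1-aligned)
43..47  target  (4B, 1-aligned)
sizeof = 47, alignof = 1
array of 5: 5 × 47 = 235

235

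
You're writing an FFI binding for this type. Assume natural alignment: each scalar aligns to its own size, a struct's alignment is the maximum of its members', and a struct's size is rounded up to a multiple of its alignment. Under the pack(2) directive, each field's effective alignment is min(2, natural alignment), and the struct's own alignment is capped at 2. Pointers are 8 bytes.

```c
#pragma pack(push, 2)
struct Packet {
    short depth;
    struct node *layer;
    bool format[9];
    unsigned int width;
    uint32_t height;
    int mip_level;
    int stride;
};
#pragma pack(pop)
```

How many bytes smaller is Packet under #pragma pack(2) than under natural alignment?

natural layout:
  @0: depth [2B, align 2] → 2
  +6 pad (align 8)
  @8: layer [8B, align 8] → 16
  @16: format [9B, align 1] → 25
  +3 pad (align 4)
  @28: width [4B, align 4] → 32
  @32: height [4B, align 4] → 36
  @36: mip_level [4B, align 4] → 40
  @40: stride [4B, align 4] → 44
  +4 tail pad (align 8)
  size 48, align 8
packed(2) layout:
  @0: depth [2B, align 2] → 2
  @2: layer [8B, align 2] → 10
  @10: format [9B, align 1] → 19
  +1 pad (align 2)
  @20: width [4B, align 2] → 24
  @24: height [4B, align 2] → 28
  @28: mip_level [4B, align 2] → 32
  @32: stride [4B, align 2] → 36
  size 36, align 2
48 − 36 = 12

12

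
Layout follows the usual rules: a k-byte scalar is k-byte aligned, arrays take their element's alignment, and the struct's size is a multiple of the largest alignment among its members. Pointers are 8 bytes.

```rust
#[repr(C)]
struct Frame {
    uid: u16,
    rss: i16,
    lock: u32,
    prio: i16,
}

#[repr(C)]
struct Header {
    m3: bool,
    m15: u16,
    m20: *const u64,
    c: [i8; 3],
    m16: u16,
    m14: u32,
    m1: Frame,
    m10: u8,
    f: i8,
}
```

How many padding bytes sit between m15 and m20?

4

Frame: @0: uid [2B, align 2] → 2; @2: rss [2B, align 2] → 4; @4: lock [4B, align 4] → 8; @8: prio [2B, align 2] → 10; +2 tail pad (align 4); size 12, align 4
@0: m3 [1B, align 1] → 1
+1 pad (align 2)
@2: m15 [2B, align 2] → 4
+4 pad (align 8)
@8: m20 [8B, align 8] → 16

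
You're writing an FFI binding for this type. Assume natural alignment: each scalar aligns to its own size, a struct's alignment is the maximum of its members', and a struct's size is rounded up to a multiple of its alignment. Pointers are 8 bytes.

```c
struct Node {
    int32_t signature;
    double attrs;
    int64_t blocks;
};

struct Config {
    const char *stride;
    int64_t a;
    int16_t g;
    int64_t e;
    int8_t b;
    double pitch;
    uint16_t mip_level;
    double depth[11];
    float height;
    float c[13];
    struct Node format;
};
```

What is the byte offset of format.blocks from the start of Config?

216

Node: signature at 0 (size 4, align 4) → ends 4; pad 4 to align 8 for attrs; attrs at 8 (size 8, align 8) → ends 16; blocks at 16 (size 8, align 8) → ends 24; total 24 bytes, alignment 8
stride at 0 (size 8, align 8) → ends 8
a at 8 (size 8, align 8) → ends 16
g at 16 (size 2, align 2) → ends 18
pad 6 to align 8 for e
e at 24 (size 8, align 8) → ends 32
b at 32 (size 1, align 1) → ends 33
pad 7 to align 8 for pitch
pitch at 40 (size 8, align 8) → ends 48
mip_level at 48 (size 2, align 2) → ends 50
pad 6 to align 8 for depth
depth at 56 (size 88, align 8) → ends 144
height at 144 (size 4, align 4) → ends 148
c at 148 (size 52, align 4) → ends 200
format at 200 (size 24, align 8) → ends 224
within Node: blocks at 16
200 + 16 = 216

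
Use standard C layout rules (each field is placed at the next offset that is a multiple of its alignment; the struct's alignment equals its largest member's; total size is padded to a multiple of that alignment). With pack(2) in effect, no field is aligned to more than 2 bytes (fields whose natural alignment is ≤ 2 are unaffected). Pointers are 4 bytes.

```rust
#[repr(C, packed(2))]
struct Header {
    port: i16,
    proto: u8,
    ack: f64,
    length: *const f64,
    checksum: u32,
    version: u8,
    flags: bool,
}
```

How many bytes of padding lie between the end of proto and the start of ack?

1

0..2  port  (2B, 2-aligned)
2..3  proto  (1B, 1-aligned)
3..4  -- padding (1B)
4..12  ack  (8B, 2-aligned)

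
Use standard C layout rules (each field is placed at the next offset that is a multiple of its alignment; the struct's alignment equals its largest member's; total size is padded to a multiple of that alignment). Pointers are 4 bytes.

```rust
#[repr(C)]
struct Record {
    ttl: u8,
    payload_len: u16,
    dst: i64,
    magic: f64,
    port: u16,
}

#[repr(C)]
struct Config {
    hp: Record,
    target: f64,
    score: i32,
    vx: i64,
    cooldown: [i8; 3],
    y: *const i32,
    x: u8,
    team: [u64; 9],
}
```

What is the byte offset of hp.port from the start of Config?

24

Record: @0: ttl [1B, align 1] → 1; +1 pad (align 2); @2: payload_len [2B, align 2] → 4; +4 pad (align 8); @8: dst [8B, align 8] → 16; @16: magic [8B, align 8] → 24; @24: port [2B, align 2] → 26; +6 tail pad (align 8); size 32, align 8
@0: hp [32B, align 8] → 32
within Record: port at 24
0 + 24 = 24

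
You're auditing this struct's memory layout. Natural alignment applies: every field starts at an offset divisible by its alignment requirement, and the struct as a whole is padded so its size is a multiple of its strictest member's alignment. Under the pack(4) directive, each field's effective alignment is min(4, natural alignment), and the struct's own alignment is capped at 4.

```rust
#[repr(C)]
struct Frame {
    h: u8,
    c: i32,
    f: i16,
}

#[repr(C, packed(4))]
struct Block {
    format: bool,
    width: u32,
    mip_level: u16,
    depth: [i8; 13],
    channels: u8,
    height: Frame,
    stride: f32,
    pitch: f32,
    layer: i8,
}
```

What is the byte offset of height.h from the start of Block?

24

Frame: h at 0 (size 1, align 1) → ends 1; pad 3 to align 4 for c; c at 4 (size 4, align 4) → ends 8; f at 8 (size 2, align 2) → ends 10; tail pad 2 to reach multiple of 4; total 12 bytes, alignment 4
format at 0 (size 1, align 1) → ends 1
pad 3 to align 4 for width
width at 4 (size 4, align 4) → ends 8
mip_level at 8 (size 2, align 2) → ends 10
depth at 10 (size 13, align 1) → ends 23
channels at 23 (size 1, align 1) → ends 24
height at 24 (size 12, align 4) → ends 36
within Frame: h at 0
24 + 0 = 24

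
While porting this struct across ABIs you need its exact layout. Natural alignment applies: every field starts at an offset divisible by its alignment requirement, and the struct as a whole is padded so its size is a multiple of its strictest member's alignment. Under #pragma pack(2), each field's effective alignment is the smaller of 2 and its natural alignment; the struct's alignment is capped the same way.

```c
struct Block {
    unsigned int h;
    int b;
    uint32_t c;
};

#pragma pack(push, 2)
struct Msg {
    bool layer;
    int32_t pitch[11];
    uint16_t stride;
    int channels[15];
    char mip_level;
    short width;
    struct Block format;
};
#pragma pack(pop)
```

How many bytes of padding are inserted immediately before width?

1

Block: 0..4  h  (4B, 4-aligned); 4..8  b  (4B, 4-aligned); 8..12  c  (4B, 4-aligned); sizeof = 12, alignof = 4
0..1  layer  (1B, 1-aligned)
1..2  -- padding (1B)
2..46  pitch  (44B, 2-aligned)
46..48  stride  (2B, 2-aligned)
48..108  channels  (60B, 2-aligned)
108..109  mip_level  (1B, 1-aligned)
109..110  -- padding (1B)
110..112  width  (2B, 2-aligned)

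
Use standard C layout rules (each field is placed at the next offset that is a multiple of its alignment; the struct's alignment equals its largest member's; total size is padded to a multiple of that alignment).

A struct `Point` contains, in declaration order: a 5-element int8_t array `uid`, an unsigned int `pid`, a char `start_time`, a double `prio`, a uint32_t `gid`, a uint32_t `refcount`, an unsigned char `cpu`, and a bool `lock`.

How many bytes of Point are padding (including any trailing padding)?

12

0..5  uid  (5B, 1-aligned)
5..8  -- padding (3B)
8..12  pid  (4B, 4-aligned)
12..13  start_time  (1B, 1-aligned)
13..16  -- padding (3B)
16..24  prio  (8B, 8-aligned)
24..28  gid  (4B, 4-aligned)
28..32  refcount  (4B, 4-aligned)
32..33  cpu  (1B, 1-aligned)
33..34  lock  (1B, 1-aligned)
34..40  -- tail padding (6B)
sizeof = 40, alignof = 8
data bytes 28, size 40 → padding 12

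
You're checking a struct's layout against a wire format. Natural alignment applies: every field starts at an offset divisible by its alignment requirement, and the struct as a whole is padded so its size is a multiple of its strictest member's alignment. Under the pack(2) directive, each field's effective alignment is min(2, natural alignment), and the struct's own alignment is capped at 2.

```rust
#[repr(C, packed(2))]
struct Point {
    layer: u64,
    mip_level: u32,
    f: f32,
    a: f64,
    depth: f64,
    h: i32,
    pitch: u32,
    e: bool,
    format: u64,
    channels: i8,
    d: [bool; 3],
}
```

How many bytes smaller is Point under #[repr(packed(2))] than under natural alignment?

natural layout:
  0..8  layer  (8B, 8-aligned)
  8..12  mip_level  (4B, 4-aligned)
  12..16  f  (4B, 4-aligned)
  16..24  a  (8B, 8-aligned)
  24..32  depth  (8B, 8-aligned)
  32..36  h  (4B, 4-aligned)
  36..40  pitch  (4B, 4-aligned)
  40..41  e  (1B, 1-aligned)
  41..48  -- padding (7B)
  48..56  format  (8B, 8-aligned)
  56..57  channels  (1B, 1-aligned)
  57..60  d  (3B, 1-aligned)
  60..64  -- tail padding (4B)
  sizeof = 64, alignof = 8
packed(2) layout:
  0..8  layer  (8B, 2-aligned)
  8..12  mip_level  (4B, 2-aligned)
  12..16  f  (4B, 2-aligned)
  16..24  a  (8B, 2-aligned)
  24..32  depth  (8B, 2-aligned)
  32..36  h  (4B, 2-aligned)
  36..40  pitch  (4B, 2-aligned)
  40..41  e  (1B, 1-aligned)
  41..42  -- padding (1B)
  42..50  format  (8B, 2-aligned)
  50..51  channels  (1B, 1-aligned)
  51..54  d  (3B, 1-aligned)
  sizeof = 54, alignof = 2
64 − 54 = 10

10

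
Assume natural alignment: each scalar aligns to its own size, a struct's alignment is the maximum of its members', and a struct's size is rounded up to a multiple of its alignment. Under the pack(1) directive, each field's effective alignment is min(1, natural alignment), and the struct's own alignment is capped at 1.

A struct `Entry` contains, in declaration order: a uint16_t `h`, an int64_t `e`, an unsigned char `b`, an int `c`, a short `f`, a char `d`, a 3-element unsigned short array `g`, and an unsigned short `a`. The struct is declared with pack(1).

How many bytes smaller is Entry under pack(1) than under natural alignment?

14

natural layout:
  0..2  h  (2B, 2-aligned)
  2..8  -- padding (6B)
  8..16  e  (8B, 8-aligned)
  16..17  b  (1B, 1-aligned)
  17..20  -- padding (3B)
  20..24  c  (4B, 4-aligned)
  24..26  f  (2B, 2-aligned)
  26..27  d  (1B, 1-aligned)
  27..28  -- padding (1B)
  28..34  g  (6B, 2-aligned)
  34..36  a  (2B, 2-aligned)
  36..40  -- tail padding (4B)
  sizeof = 40, alignof = 8
packed(1) layout:
  0..2  h  (2B, 1-aligned)
  2..10  e  (8B, 1-aligned)
  10..11  b  (1B, 1-aligned)
  11..15  c  (4B, 1-aligned)
  15..17  f  (2B, 1-aligned)
  17..18  d  (1B, 1-aligned)
  18..24  g  (6B, 1-aligned)
  24..26  a  (2B, 1-aligned)
  sizeof = 26, alignof = 1
40 − 26 = 14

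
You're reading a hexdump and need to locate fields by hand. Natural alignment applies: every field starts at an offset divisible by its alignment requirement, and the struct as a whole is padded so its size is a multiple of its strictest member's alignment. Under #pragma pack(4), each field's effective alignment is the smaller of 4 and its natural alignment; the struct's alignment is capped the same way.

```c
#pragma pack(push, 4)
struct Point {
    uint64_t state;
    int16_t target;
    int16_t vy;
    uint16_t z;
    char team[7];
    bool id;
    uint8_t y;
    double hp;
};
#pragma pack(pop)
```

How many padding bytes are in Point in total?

1

@0: state [8B, align 4] → 8
@8: target [2B, align 2] → 10
@10: vy [2B, align 2] → 12
@12: z [2B, align 2] → 14
@14: team [7B, align 1] → 21
@21: id [1B, align 1] → 22
@22: y [1B, align 1] → 23
+1 pad (align 4)
@24: hp [8B, align 4] → 32
size 32, align 4
data bytes 31, size 32 → padding 1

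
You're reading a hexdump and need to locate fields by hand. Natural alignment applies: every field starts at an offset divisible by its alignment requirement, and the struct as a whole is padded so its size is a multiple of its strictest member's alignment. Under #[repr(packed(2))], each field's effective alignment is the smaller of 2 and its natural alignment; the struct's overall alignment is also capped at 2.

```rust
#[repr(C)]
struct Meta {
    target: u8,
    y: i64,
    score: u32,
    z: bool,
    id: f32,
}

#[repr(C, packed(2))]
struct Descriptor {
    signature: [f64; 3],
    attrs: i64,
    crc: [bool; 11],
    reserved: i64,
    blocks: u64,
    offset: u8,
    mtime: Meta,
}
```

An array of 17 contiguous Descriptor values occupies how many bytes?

Meta: @0: target [1B, align 1] → 1; +7 pad (align 8); @8: y [8B, align 8] → 16; @16: score [4B, align 4] → 20; @20: z [1B, align 1] → 21; +3 pad (align 4); @24: id [4B, align 4] → 28; +4 tail pad (align 8); size 32, align 8
@0: signature [24B, align 2] → 24
@24: attrs [8B, align 2] → 32
@32: crc [11B, align 1] → 43
+1 pad (align 2)
@44: reserved [8B, align 2] → 52
@52: blocks [8B, align 2] → 60
@60: offset [1B, align 1] → 61
+1 pad (align 2)
@62: mtime [32B, align 2] → 94
size 94, align 2
array of 17: 17 × 94 = 1598

1598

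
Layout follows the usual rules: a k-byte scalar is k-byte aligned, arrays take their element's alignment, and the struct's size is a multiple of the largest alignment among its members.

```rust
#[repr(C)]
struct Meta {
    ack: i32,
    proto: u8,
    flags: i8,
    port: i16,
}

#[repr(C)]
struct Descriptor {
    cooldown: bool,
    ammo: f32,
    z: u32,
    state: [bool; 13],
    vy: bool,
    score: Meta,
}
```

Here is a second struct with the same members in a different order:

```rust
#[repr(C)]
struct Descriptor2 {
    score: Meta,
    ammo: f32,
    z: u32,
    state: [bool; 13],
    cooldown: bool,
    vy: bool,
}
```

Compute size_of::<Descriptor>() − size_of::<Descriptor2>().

Meta: @0: ack [4B, align 4] → 4; @4: proto [1B, align 1] → 5; @5: flags [1B, align 1] → 6; @6: port [2B, align 2] → 8; size 8, align 4
@0: cooldown [1B, align 1] → 1
+3 pad (align 4)
@4: ammo [4B, align 4] → 8
@8: z [4B, align 4] → 12
@12: state [13B, align 1] → 25
@25: vy [1B, align 1] → 26
+2 pad (align 4)
@28: score [8B, align 4] → 36
size 36, align 4
— Descriptor2 —
@0: score [8B, align 4] → 8
@8: ammo [4B, align 4] → 12
@12: z [4B, align 4] → 16
@16: state [13B, align 1] → 29
@29: cooldown [1B, align 1] → 30
@30: vy [1B, align 1] → 31
+1 tail pad (align 4)
size 32, align 4
36 − 32 = 4

4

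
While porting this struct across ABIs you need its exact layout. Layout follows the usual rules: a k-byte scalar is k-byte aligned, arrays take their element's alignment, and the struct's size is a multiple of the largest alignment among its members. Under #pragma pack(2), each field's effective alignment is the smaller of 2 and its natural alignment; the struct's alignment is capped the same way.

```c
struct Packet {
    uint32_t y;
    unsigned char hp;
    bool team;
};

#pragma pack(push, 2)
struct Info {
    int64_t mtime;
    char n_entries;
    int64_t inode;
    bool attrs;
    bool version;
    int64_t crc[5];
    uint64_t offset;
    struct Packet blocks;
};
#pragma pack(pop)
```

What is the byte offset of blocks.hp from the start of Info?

72

Packet: 0..4  y  (4B, 4-aligned); 4..5  hp  (1B, 1-aligned); 5..6  team  (1B, 1-aligned); 6..8  -- tail padding (2B); sizeof = 8, alignof = 4
0..8  mtime  (8B, 2-aligned)
8..9  n_entries  (1B, 1-aligned)
9..10  -- padding (1B)
10..18  inode  (8B, 2-aligned)
18..19  attrs  (1B, 1-aligned)
19..20  version  (1B, 1-aligned)
20..60  crc  (40B, 2-aligned)
60..68  offset  (8B, 2-aligned)
68..76  blocks  (8B, 2-aligned)
within Packet: hp at 4
68 + 4 = 72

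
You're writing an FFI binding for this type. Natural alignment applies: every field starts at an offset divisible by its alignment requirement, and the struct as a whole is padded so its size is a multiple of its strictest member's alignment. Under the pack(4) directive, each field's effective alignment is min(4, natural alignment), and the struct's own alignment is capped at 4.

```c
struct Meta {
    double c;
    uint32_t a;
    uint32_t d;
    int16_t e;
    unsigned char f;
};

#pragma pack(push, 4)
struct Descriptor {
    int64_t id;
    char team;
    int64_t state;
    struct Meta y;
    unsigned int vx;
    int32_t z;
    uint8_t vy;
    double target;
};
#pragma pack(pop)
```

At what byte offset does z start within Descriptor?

Meta: @0: c [8B, align 8] → 8; @8: a [4B, align 4] → 12; @12: d [4B, align 4] → 16; @16: e [2B, align 2] → 18; @18: f [1B, align 1] → 19; +5 tail pad (align 8); size 24, align 8
@0: id [8B, align 4] → 8
@8: team [1B, align 1] → 9
+3 pad (align 4)
@12: state [8B, align 4] → 20
@20: y [24B, align 4] → 44
@44: vx [4B, align 4] → 48
@48: z [4B, align 4] → 52

48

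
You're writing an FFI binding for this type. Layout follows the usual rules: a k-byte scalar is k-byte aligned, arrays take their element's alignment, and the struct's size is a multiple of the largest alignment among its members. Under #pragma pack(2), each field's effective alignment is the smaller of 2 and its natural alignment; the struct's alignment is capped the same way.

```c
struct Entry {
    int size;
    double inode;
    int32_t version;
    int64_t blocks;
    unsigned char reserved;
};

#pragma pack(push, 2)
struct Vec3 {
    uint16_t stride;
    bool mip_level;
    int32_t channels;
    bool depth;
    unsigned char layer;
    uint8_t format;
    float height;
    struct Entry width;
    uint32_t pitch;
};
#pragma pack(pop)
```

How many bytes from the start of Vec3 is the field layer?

9

Entry: @0: size [4B, align 4] → 4; +4 pad (align 8); @8: inode [8B, align 8] → 16; @16: version [4B, align 4] → 20; +4 pad (align 8); @24: blocks [8B, align 8] → 32; @32: reserved [1B, align 1] → 33; +7 tail pad (align 8); size 40, align 8
@0: stride [2B, align 2] → 2
@2: mip_level [1B, align 1] → 3
+1 pad (align 2)
@4: channels [4B, align 2] → 8
@8: depth [1B, align 1] → 9
@9: layer [1B, align 1] → 10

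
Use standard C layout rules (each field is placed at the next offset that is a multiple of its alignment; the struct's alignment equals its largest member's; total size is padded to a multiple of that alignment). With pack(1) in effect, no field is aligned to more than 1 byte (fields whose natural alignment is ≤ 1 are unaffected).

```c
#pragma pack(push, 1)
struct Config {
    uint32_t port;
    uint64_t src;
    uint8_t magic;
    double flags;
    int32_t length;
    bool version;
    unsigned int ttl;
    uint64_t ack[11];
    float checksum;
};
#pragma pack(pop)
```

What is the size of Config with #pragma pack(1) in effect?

122

0..4  port  (4B, 1-aligned)
4..12  src  (8B, 1-aligned)
12..13  magic  (1B, 1-aligned)
13..21  flags  (8B, 1-aligned)
21..25  length  (4B, 1-aligned)
25..26  version  (1B, 1-aligned)
26..30  ttl  (4B, 1-aligned)
30..118  ack  (88B, 1-aligned)
118..122  checksum  (4B, 1-aligned)
sizeof = 122, alignof = 1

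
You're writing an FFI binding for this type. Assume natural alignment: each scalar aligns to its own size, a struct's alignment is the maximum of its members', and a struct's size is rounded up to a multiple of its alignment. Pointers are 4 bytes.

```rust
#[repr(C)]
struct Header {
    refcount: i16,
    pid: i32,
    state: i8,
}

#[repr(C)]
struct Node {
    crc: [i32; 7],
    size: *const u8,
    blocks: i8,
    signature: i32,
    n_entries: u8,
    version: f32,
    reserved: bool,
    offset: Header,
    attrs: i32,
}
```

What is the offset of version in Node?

Header: refcount at 0 (size 2, align 2) → ends 2; pad 2 to align 4 for pid; pid at 4 (size 4, align 4) → ends 8; state at 8 (size 1, align 1) → ends 9; tail pad 3 to reach multiple of 4; total 12 bytes, alignment 4
crc at 0 (size 28, align 4) → ends 28
size at 28 (size 4, align 4) → ends 32
blocks at 32 (size 1, align 1) → ends 33
pad 3 to align 4 for signature
signature at 36 (size 4, align 4) → ends 40
n_entries at 40 (size 1, align 1) → ends 41
pad 3 to align 4 for version
version at 44 (size 4, align 4) → ends 48

44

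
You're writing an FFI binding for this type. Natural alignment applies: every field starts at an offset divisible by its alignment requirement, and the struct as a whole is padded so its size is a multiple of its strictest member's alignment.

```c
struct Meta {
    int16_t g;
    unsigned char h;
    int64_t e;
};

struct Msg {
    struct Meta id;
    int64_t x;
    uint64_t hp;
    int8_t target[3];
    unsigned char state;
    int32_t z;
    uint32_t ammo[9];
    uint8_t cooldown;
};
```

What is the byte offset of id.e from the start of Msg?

Meta: g at 0 (size 2, align 2) → ends 2; h at 2 (size 1, align 1) → ends 3; pad 5 to align 8 for e; e at 8 (size 8, align 8) → ends 16; total 16 bytes, alignment 8
id at 0 (size 16, align 8) → ends 16
within Meta: e at 8
0 + 8 = 8

8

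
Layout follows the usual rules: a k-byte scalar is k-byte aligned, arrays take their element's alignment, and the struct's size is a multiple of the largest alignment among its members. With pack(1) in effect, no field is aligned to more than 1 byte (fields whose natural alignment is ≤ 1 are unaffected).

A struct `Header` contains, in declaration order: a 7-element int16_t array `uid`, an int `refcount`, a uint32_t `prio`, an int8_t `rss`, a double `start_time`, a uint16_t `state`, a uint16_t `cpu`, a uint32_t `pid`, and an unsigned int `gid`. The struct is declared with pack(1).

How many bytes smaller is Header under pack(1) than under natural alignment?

natural layout:
  @0: uid [14B, align 2] → 14
  +2 pad (align 4)
  @16: refcount [4B, align 4] → 20
  @20: prio [4B, align 4] → 24
  @24: rss [1B, align 1] → 25
  +7 pad (align 8)
  @32: start_time [8B, align 8] → 40
  @40: state [2B, align 2] → 42
  @42: cpu [2B, align 2] → 44
  @44: pid [4B, align 4] → 48
  @48: gid [4B, align 4] → 52
  +4 tail pad (align 8)
  size 56, align 8
packed(1) layout:
  @0: uid [14B, align 1] → 14
  @14: refcount [4B, align 1] → 18
  @18: prio [4B, align 1] → 22
  @22: rss [1B, align 1] → 23
  @23: start_time [8B, align 1] → 31
  @31: state [2B, align 1] → 33
  @33: cpu [2B, align 1] → 35
  @35: pid [4B, align 1] → 39
  @39: gid [4B, align 1] → 43
  size 43, align 1
56 − 43 = 13

13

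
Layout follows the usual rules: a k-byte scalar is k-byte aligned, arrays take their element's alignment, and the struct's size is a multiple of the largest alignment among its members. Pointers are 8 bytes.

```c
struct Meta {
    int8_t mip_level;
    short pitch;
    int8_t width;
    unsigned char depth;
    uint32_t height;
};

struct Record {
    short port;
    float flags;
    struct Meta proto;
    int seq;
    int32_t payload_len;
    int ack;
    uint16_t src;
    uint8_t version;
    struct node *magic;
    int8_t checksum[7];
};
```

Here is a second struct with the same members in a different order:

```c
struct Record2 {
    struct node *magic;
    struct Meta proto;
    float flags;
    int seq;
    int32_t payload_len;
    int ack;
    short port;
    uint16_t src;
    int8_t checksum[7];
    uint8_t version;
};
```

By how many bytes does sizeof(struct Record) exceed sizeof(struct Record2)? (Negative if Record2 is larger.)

8

Meta: 0..1  mip_level  (1B, 1-aligned); 1..2  -- padding (1B); 2..4  pitch  (2B, 2-aligned); 4..5  width  (1B, 1-aligned); 5..6  depth  (1B, 1-aligned); 6..8  -- padding (2B); 8..12  height  (4B, 4-aligned); sizeof = 12, alignof = 4
0..2  port  (2B, 2-aligned)
2..4  -- padding (2B)
4..8  flags  (4B, 4-aligned)
8..20  proto  (12B, 4-aligned)
20..24  seq  (4B, 4-aligned)
24..28  payload_len  (4B, 4-aligned)
28..32  ack  (4B, 4-aligned)
32..34  src  (2B, 2-aligned)
34..35  version  (1B, 1-aligned)
35..40  -- padding (5B)
40..48  magic  (8B, 8-aligned)
48..55  checksum  (7B, 1-aligned)
55..56  -- tail padding (1B)
sizeof = 56, alignof = 8
— Record2 —
0..8  magic  (8B, 8-aligned)
8..20  proto  (12B, 4-aligned)
20..24  flags  (4B, 4-aligned)
24..28  seq  (4B, 4-aligned)
28..32  payload_len  (4B, 4-aligned)
32..36  ack  (4B, 4-aligned)
36..38  port  (2B, 2-aligned)
38..40  src  (2B, 2-aligned)
40..47  checksum  (7B, 1-aligned)
47..48  version  (1B, 1-aligned)
sizeof = 48, alignof = 8
56 − 48 = 8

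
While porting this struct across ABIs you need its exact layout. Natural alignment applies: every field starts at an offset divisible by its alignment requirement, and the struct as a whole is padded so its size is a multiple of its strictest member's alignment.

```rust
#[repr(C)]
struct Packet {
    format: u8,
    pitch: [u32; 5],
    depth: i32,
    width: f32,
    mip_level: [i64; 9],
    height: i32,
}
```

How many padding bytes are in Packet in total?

7

0..1  format  (1B, 1-aligned)
1..4  -- padding (3B)
4..24  pitch  (20B, 4-aligned)
24..28  depth  (4B, 4-aligned)
28..32  width  (4B, 4-aligned)
32..104  mip_level  (72B, 8-aligned)
104..108  height  (4B, 4-aligned)
108..112  -- tail padding (4B)
sizeof = 112, alignof = 8
data bytes 105, size 112 → padding 7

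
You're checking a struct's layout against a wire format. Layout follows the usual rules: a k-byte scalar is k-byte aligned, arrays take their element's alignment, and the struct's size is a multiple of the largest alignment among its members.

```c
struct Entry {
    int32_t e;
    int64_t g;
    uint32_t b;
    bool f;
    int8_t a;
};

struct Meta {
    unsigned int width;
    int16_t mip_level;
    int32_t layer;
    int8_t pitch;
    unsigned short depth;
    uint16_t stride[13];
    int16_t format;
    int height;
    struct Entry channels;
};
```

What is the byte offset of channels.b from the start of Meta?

64

Entry: 0..4  e  (4B, 4-aligned); 4..8  -- padding (4B); 8..16  g  (8B, 8-aligned); 16..20  b  (4B, 4-aligned); 20..21  f  (1B, 1-aligned); 21..22  a  (1B, 1-aligned); 22..24  -- tail padding (2B); sizeof = 24, alignof = 8
0..4  width  (4B, 4-aligned)
4..6  mip_level  (2B, 2-aligned)
6..8  -- padding (2B)
8..12  layer  (4B, 4-aligned)
12..13  pitch  (1B, 1-aligned)
13..14  -- padding (1B)
14..16  depth  (2B, 2-aligned)
16..42  stride  (26B, 2-aligned)
42..44  format  (2B, 2-aligned)
44..48  height  (4B, 4-aligned)
48..72  channels  (24B, 8-aligned)
within Entry: b at 16
48 + 16 = 64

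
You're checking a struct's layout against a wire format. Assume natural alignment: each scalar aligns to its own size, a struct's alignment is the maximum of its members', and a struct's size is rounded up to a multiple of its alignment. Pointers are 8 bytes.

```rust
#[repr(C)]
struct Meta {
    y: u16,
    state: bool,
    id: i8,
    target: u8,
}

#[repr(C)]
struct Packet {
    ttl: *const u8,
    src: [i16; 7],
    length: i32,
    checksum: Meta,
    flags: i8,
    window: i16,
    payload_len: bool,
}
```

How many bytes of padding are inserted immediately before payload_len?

0

Meta: y at 0 (size 2, align 2) → ends 2; state at 2 (size 1, align 1) → ends 3; id at 3 (size 1, align 1) → ends 4; target at 4 (size 1, align 1) → ends 5; tail pad 1 to reach multiple of 2; total 6 bytes, alignment 2
ttl at 0 (size 8, align 8) → ends 8
src at 8 (size 14, align 2) → ends 22
pad 2 to align 4 for length
length at 24 (size 4, align 4) → ends 28
checksum at 28 (size 6, align 2) → ends 34
flags at 34 (size 1, align 1) → ends 35
pad 1 to align 2 for window
window at 36 (size 2, align 2) → ends 38
payload_len at 38 (size 1, align 1) → ends 39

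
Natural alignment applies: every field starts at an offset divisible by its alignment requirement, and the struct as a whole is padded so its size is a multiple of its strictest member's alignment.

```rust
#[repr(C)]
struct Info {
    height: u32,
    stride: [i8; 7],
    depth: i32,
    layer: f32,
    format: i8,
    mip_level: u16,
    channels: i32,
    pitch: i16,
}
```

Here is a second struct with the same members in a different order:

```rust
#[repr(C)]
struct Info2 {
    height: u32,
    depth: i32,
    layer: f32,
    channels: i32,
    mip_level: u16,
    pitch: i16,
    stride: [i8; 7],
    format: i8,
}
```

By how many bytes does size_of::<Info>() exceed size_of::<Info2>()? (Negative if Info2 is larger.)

height at 0 (size 4, align 4) → ends 4
stride at 4 (size 7, align 1) → ends 11
pad 1 to align 4 for depth
depth at 12 (size 4, align 4) → ends 16
layer at 16 (size 4, align 4) → ends 20
format at 20 (size 1, align 1) → ends 21
pad 1 to align 2 for mip_level
mip_level at 22 (size 2, align 2) → ends 24
channels at 24 (size 4, align 4) → ends 28
pitch at 28 (size 2, align 2) → ends 30
tail pad 2 to reach multiple of 4
total 32 bytes, alignment 4
— Info2 —
height at 0 (size 4, align 4) → ends 4
depth at 4 (size 4, align 4) → ends 8
layer at 8 (size 4, align 4) → ends 12
channels at 12 (size 4, align 4) → ends 16
mip_level at 16 (size 2, align 2) → ends 18
pitch at 18 (size 2, align 2) → ends 20
stride at 20 (size 7, align 1) → ends 27
format at 27 (size 1, align 1) → ends 28
total 28 bytes, alignment 4
32 − 28 = 4

4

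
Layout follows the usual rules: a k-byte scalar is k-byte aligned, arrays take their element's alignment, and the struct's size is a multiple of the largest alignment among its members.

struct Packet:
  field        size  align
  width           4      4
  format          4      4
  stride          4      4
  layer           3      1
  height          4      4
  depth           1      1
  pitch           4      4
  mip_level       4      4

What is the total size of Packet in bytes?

@0: width [4B, align 4] → 4
@4: format [4B, align 4] → 8
@8: stride [4B, align 4] → 12
@12: layer [3B, align 1] → 15
+1 pad (align 4)
@16: height [4B, align 4] → 20
@20: depth [1B, align 1] → 21
+3 pad (align 4)
@24: pitch [4B, align 4] → 28
@28: mip_level [4B, align 4] → 32
size 32, align 4

32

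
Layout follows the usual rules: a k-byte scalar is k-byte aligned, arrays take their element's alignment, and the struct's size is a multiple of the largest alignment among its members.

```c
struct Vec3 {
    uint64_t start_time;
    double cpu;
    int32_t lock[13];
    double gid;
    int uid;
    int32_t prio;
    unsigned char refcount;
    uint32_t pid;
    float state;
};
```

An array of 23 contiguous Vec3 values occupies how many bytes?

2392

0..8  start_time  (8B, 8-aligned)
8..16  cpu  (8B, 8-aligned)
16..68  lock  (52B, 4-aligned)
68..72  -- padding (4B)
72..80  gid  (8B, 8-aligned)
80..84  uid  (4B, 4-aligned)
84..88  prio  (4B, 4-aligned)
88..89  refcount  (1B, 1-aligned)
89..92  -- padding (3B)
92..96  pid  (4B, 4-aligned)
96..100  state  (4B, 4-aligned)
100..104  -- tail padding (4B)
sizeof = 104, alignof = 8
array of 23: 23 × 104 = 2392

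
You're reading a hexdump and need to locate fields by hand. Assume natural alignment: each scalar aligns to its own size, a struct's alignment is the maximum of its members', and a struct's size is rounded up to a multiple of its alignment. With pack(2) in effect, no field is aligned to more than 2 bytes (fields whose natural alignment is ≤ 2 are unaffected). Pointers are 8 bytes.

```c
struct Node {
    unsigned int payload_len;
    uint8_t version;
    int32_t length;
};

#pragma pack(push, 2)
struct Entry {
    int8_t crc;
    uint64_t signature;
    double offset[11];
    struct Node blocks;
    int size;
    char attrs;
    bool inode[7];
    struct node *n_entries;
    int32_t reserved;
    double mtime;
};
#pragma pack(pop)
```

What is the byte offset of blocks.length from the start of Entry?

106

Node: payload_len at 0 (size 4, align 4) → ends 4; version at 4 (size 1, align 1) → ends 5; pad 3 to align 4 for length; length at 8 (size 4, align 4) → ends 12; total 12 bytes, alignment 4
crc at 0 (size 1, align 1) → ends 1
pad 1 to align 2 for signature
signature at 2 (size 8, align 2) → ends 10
offset at 10 (size 88, align 2) → ends 98
blocks at 98 (size 12, align 2) → ends 110
within Node: length at 8
98 + 8 = 106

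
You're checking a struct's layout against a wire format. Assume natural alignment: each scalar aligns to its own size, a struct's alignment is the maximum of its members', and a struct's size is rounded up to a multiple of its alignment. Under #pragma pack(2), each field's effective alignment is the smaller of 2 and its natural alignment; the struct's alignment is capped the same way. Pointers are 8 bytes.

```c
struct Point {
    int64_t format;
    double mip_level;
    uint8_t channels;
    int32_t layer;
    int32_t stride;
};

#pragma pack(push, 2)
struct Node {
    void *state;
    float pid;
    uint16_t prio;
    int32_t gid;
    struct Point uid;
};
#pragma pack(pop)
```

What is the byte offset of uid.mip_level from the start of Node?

Point: format at 0 (size 8, align 8) → ends 8; mip_level at 8 (size 8, align 8) → ends 16; channels at 16 (size 1, align 1) → ends 17; pad 3 to align 4 for layer; layer at 20 (size 4, align 4) → ends 24; stride at 24 (size 4, align 4) → ends 28; tail pad 4 to reach multiple of 8; total 32 bytes, alignment 8
state at 0 (size 8, align 2) → ends 8
pid at 8 (size 4, align 2) → ends 12
prio at 12 (size 2, align 2) → ends 14
gid at 14 (size 4, align 2) → ends 18
uid at 18 (size 32, align 2) → ends 50
within Point: mip_level at 8
18 + 8 = 26

26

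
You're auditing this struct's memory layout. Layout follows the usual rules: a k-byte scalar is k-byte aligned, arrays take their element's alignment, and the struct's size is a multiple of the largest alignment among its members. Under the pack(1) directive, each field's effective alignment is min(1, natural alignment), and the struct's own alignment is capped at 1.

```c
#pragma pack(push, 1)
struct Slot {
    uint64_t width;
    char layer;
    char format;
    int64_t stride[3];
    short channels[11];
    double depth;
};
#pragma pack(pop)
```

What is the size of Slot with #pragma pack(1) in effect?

64

0..8  width  (8B, 1-aligned)
8..9  layer  (1B, 1-aligned)
9..10  format  (1B, 1-aligned)
10..34  stride  (24B, 1-aligned)
34..56  channels  (22B, 1-aligned)
56..64  depth  (8B, 1-aligned)
sizeof = 64, alignof = 1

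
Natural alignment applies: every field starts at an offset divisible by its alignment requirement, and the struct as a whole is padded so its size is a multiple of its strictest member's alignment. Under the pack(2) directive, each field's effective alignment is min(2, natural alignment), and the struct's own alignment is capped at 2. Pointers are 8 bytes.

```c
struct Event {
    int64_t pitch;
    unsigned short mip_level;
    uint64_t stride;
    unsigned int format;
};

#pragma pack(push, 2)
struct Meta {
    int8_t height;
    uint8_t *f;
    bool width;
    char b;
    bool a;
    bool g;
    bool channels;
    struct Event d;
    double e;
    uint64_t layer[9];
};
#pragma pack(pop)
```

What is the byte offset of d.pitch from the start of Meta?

16

Event: 0..8  pitch  (8B, 8-aligned); 8..10  mip_level  (2B, 2-aligned); 10..16  -- padding (6B); 16..24  stride  (8B, 8-aligned); 24..28  format  (4B, 4-aligned); 28..32  -- tail padding (4B); sizeof = 32, alignof = 8
0..1  height  (1B, 1-aligned)
1..2  -- padding (1B)
2..10  f  (8B, 2-aligned)
10..11  width  (1B, 1-aligned)
11..12  b  (1B, 1-aligned)
12..13  a  (1B, 1-aligned)
13..14  g  (1B, 1-aligned)
14..15  channels  (1B, 1-aligned)
15..16  -- padding (1B)
16..48  d  (32B, 2-aligned)
within Event: pitch at 0
16 + 0 = 16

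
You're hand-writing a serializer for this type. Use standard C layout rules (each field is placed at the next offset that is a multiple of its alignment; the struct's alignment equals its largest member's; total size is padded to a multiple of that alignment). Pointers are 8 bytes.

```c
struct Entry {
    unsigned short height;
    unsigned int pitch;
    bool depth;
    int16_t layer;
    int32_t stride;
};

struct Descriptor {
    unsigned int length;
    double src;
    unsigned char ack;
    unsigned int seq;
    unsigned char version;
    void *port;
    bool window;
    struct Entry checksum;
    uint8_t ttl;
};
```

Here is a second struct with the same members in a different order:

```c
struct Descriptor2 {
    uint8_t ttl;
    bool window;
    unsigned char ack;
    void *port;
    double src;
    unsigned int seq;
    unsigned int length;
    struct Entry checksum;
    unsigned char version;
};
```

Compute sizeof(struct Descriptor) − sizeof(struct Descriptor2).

8

Entry: height at 0 (size 2, align 2) → ends 2; pad 2 to align 4 for pitch; pitch at 4 (size 4, align 4) → ends 8; depth at 8 (size 1, align 1) → ends 9; pad 1 to align 2 for layer; layer at 10 (size 2, align 2) → ends 12; stride at 12 (size 4, align 4) → ends 16; total 16 bytes, alignment 4
length at 0 (size 4, align 4) → ends 4
pad 4 to align 8 for src
src at 8 (size 8, align 8) → ends 16
ack at 16 (size 1, align 1) → ends 17
pad 3 to align 4 for seq
seq at 20 (size 4, align 4) → ends 24
version at 24 (size 1, align 1) → ends 25
pad 7 to align 8 for port
port at 32 (size 8, align 8) → ends 40
window at 40 (size 1, align 1) → ends 41
pad 3 to align 4 for checksum
checksum at 44 (size 16, align 4) → ends 60
ttl at 60 (size 1, align 1) → ends 61
tail pad 3 to reach multiple of 8
total 64 bytes, alignment 8
— Descriptor2 —
ttl at 0 (size 1, align 1) → ends 1
window at 1 (size 1, align 1) → ends 2
ack at 2 (size 1, align 1) → ends 3
pad 5 to align 8 for port
port at 8 (size 8, align 8) → ends 16
src at 16 (size 8, align 8) → ends 24
seq at 24 (size 4, align 4) → ends 28
length at 28 (size 4, align 4) → ends 32
checksum at 32 (size 16, align 4) → ends 48
version at 48 (size 1, align 1) → ends 49
tail pad 7 to reach multiple of 8
total 56 bytes, alignment 8
64 − 56 = 8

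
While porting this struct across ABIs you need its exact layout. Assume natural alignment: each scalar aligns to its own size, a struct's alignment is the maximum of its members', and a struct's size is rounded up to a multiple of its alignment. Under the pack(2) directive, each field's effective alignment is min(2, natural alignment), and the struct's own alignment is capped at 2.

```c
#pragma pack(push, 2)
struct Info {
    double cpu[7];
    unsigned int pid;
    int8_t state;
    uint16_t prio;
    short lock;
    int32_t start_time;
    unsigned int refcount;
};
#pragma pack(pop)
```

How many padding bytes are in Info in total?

1

cpu at 0 (size 56, align 2) → ends 56
pid at 56 (size 4, align 2) → ends 60
state at 60 (size 1, align 1) → ends 61
pad 1 to align 2 for prio
prio at 62 (size 2, align 2) → ends 64
lock at 64 (size 2, align 2) → ends 66
start_time at 66 (size 4, align 2) → ends 70
refcount at 70 (size 4, align 2) → ends 74
total 74 bytes, alignment 2
data bytes 73, size 74 → padding 1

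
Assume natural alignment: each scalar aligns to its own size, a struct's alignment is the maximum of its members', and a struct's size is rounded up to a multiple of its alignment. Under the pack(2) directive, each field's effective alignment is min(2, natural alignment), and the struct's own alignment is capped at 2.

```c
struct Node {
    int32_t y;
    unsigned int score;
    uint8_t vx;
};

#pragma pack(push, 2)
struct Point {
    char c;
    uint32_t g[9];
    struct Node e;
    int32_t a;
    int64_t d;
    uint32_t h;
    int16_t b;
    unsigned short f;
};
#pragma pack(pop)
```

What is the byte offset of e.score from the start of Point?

Node: y at 0 (size 4, align 4) → ends 4; score at 4 (size 4, align 4) → ends 8; vx at 8 (size 1, align 1) → ends 9; tail pad 3 to reach multiple of 4; total 12 bytes, alignment 4
c at 0 (size 1, align 1) → ends 1
pad 1 to align 2 for g
g at 2 (size 36, align 2) → ends 38
e at 38 (size 12, align 2) → ends 50
within Node: score at 4
38 + 4 = 42

42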